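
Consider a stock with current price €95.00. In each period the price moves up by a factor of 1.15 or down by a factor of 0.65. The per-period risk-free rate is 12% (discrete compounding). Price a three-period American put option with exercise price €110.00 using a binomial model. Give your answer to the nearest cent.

Risk-neutral probability p = (1 + 0.12 − 0.65)/(1.15 − 0.65) = 0.4700/0.5000 = 0.9400
Terminal stock prices: S_uuu = 144.5, S_uud = 81.66, S_udd = 46.16, S_ddd = 26.09
Terminal payoffs (K − S): max(-34.48, 0) = 0, max(28.34, 0) = 28.34, max(63.84, 0) = 63.84, max(83.91, 0) = 83.91
Node uu (S = 125.6): continuation = 1/1.12·[0.9400·0.0000 + 0.0600·28.3356] = 1.5180; exercise value = 0.0000 ≤ continuation, so V_uu = 1.5180
Node ud (S = 71.01): continuation = 1/1.12·[0.9400·28.3356 + 0.0600·63.8419] = 27.2018; exercise value = 38.9875 > continuation, so V_ud = 38.9875 (exercise)
Node dd (S = 40.14): continuation = 1/1.12·[0.9400·63.8419 + 0.0600·83.9106] = 58.0768; exercise value = 69.8625 > continuation, so V_dd = 69.8625 (exercise)
Node u (S = 109.2): continuation = 1/1.12·[0.9400·1.5180 + 0.0600·38.9875] = 3.3626; exercise value = 0.7500 ≤ continuation, so V_u = 3.3626
Node d (S = 61.75): continuation = 1/1.12·[0.9400·38.9875 + 0.0600·69.8625] = 36.4643; exercise value = 48.2500 > continuation, so V_d = 48.2500 (exercise)
Node 0 (S = 95): continuation = 1/1.12·[0.9400·3.3626 + 0.0600·48.2500] = 5.4070; exercise value = 15.0000 > continuation, so V_0 = 15.0000 (exercise)

€15.00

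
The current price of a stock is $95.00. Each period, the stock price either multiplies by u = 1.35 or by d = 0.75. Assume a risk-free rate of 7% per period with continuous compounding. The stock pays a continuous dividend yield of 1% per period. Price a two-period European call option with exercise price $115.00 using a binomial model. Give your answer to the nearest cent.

Per-period risk-free factor R = e^0.07 = 1.0725; dividend-adjusted growth = e^(0.07−0.01) = 1.0618.
Risk-neutral probability p = (1.0618 − 0.75)/(1.35 − 0.75) = 0.3118/0.6000 = 0.5197
Terminal stock prices: S_uu = 173.1, S_ud = 96.19, S_dd = 53.44
Terminal payoffs (S − K): max(58.14, 0) = 58.14, max(-18.81, 0) = 0, max(-61.56, 0) = 0
Node u (S = 128.2): V_u = e^(−0.07)·[0.5197·58.1375 + 0.4803·0.0000] = 28.1729
Node d (S = 71.25): V_d = e^(−0.07)·[0.5197·0.0000 + 0.4803·0.0000] = 0.0000
Node 0 (S = 95): V_0 = e^(−0.07)·[0.5197·28.1729 + 0.4803·0.0000] = 13.6523

$13.65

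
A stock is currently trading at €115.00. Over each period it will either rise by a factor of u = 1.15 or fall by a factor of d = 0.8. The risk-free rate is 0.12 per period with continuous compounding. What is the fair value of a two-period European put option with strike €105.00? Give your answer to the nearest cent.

Risk-neutral probability p = (e^0.12 − 0.8)/(1.15 − 0.8) = 0.3275/0.3500 = 0.9357
Terminal stock prices: S_uu = 152.1, S_ud = 105.8, S_dd = 73.6
Terminal payoffs (K − S): max(-47.09, 0) = 0, max(-0.8, 0) = 0, max(31.4, 0) = 31.4
Node u (S = 132.2): V_u = e^(−0.12)·[0.9357·0.0000 + 0.0643·0.0000] = 0.0000
Node d (S = 92): V_d = e^(−0.12)·[0.9357·0.0000 + 0.0643·31.4000] = 1.7906
Node 0 (S = 115): V_0 = e^(−0.12)·[0.9357·0.0000 + 0.0643·1.7906] = 0.1021

€0.10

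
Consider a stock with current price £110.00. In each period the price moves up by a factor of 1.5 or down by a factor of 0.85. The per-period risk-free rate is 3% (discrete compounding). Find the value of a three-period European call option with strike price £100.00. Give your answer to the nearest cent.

£29.71

Risk-neutral probability p = (1 + 0.03 − 0.85)/(1.5 − 0.85) = 0.1800/0.6500 = 0.2769
Terminal stock prices: S_uuu = 371.2, S_uud = 210.4, S_udd = 119.2, S_ddd = 67.55
Terminal payoffs (S − K): max(271.2, 0) = 271.2, max(110.4, 0) = 110.4, max(19.21, 0) = 19.21, max(-32.45, 0) = 0
Node uu (S = 247.5): V_uu = 1/1.03·[0.2769·271.2500 + 0.7231·110.3750] = 150.4126
Node ud (S = 140.2): V_ud = 1/1.03·[0.2769·110.3750 + 0.7231·19.2125] = 43.1626
Node dd (S = 79.47): V_dd = 1/1.03·[0.2769·19.2125 + 0.7231·0.0000] = 5.1654
Node u (S = 165): V_u = 1/1.03·[0.2769·150.4126 + 0.7231·43.1626] = 70.7404
Node d (S = 93.5): V_d = 1/1.03·[0.2769·43.1626 + 0.7231·5.1654] = 15.2308
Node 0 (S = 110): V_0 = 1/1.03·[0.2769·70.7404 + 0.7231·15.2308] = 29.7114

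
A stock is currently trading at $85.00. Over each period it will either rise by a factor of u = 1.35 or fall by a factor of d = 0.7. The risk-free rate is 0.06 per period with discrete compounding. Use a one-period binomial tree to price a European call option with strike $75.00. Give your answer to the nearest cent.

Risk-neutral probability p = (1 + 0.06 − 0.7)/(1.35 − 0.7) = 0.3600/0.6500 = 0.5538
Terminal stock prices: S_u = 114.8, S_d = 59.5
Terminal payoffs (S − K): max(39.75, 0) = 39.75, max(-15.5, 0) = 0
Node 0 (S = 85): V_0 = 1/1.06·[0.5538·39.7500 + 0.4462·0.0000] = 20.7692

$20.77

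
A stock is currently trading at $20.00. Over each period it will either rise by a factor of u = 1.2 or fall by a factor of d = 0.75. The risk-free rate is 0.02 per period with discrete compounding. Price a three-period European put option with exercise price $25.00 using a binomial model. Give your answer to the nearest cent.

Risk-neutral probability p = (1 + 0.02 − 0.75)/(1.2 − 0.75) = 0.2700/0.4500 = 0.6000
Terminal stock prices: S_uuu = 34.56, S_uud = 21.6, S_udd = 13.5, S_ddd = 8.438
Terminal payoffs (K − S): max(-9.56, 0) = 0, max(3.4, 0) = 3.4, max(11.5, 0) = 11.5, max(16.56, 0) = 16.56
Node uu (S = 28.8): V_uu = 1/1.02·[0.6000·0.0000 + 0.4000·3.4000] = 1.3333
Node ud (S = 18): V_ud = 1/1.02·[0.6000·3.4000 + 0.4000·11.5000] = 6.5098
Node dd (S = 11.25): V_dd = 1/1.02·[0.6000·11.5000 + 0.4000·16.5625] = 13.2598
Node u (S = 24): V_u = 1/1.02·[0.6000·1.3333 + 0.4000·6.5098] = 3.3372
Node d (S = 15): V_d = 1/1.02·[0.6000·6.5098 + 0.4000·13.2598] = 9.0292
Node 0 (S = 20): V_0 = 1/1.02·[0.6000·3.3372 + 0.4000·9.0292] = 5.5039

$5.50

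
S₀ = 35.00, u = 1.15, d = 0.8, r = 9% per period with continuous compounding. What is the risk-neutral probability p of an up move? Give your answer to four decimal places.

p = 0.8405

Risk-neutral probability p = (e^0.09 − 0.8)/(1.15 − 0.8) = 0.2942/0.3500 = 0.8405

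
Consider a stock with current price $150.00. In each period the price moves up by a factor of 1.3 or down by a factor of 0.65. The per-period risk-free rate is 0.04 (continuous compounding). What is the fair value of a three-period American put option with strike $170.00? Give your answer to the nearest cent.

Risk-neutral probability p = (e^0.04 − 0.65)/(1.3 − 0.65) = 0.3908/0.6500 = 0.6012
Terminal stock prices: S_uuu = 329.6, S_uud = 164.8, S_udd = 82.39, S_ddd = 41.19
Terminal payoffs (K − S): max(-159.6, 0) = 0, max(5.225, 0) = 5.225, max(87.61, 0) = 87.61, max(128.8, 0) = 128.8
Node uu (S = 253.5): continuation = e^(−0.04)·[0.6012·0.0000 + 0.3988·5.2250] = 2.0018; exercise value = 0.0000 ≤ continuation, so V_uu = 2.0018
Node ud (S = 126.8): continuation = e^(−0.04)·[0.6012·5.2250 + 0.3988·87.6125] = 36.5842; exercise value = 43.2500 > continuation, so V_ud = 43.2500 (exercise)
Node dd (S = 63.38): continuation = e^(−0.04)·[0.6012·87.6125 + 0.3988·128.8063] = 99.9592; exercise value = 106.6250 > continuation, so V_dd = 106.6250 (exercise)
Node u (S = 195): continuation = e^(−0.04)·[0.6012·2.0018 + 0.3988·43.2500] = 17.7262; exercise value = 0.0000 ≤ continuation, so V_u = 17.7262
Node d (S = 97.5): continuation = e^(−0.04)·[0.6012·43.2500 + 0.3988·106.6250] = 65.8342; exercise value = 72.5000 > continuation, so V_d = 72.5000 (exercise)
Node 0 (S = 150): continuation = e^(−0.04)·[0.6012·17.7262 + 0.3988·72.5000] = 38.0159; exercise value = 20.0000 ≤ continuation, so V_0 = 38.0159

$38.02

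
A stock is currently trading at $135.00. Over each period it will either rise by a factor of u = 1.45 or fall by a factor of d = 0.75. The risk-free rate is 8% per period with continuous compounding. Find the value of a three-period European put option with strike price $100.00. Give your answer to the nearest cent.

$4.87

Risk-neutral probability p = (e^0.08 − 0.75)/(1.45 − 0.75) = 0.3333/0.7000 = 0.4761
Terminal stock prices: S_uuu = 411.6, S_uud = 212.9, S_udd = 110.1, S_ddd = 56.95
Terminal payoffs (K − S): max(-311.6, 0) = 0, max(-112.9, 0) = 0, max(-10.11, 0) = 0, max(43.05, 0) = 43.05
Node uu (S = 283.8): V_uu = e^(−0.08)·[0.4761·0.0000 + 0.5239·0.0000] = 0.0000
Node ud (S = 146.8): V_ud = e^(−0.08)·[0.4761·0.0000 + 0.5239·0.0000] = 0.0000
Node dd (S = 75.94): V_dd = e^(−0.08)·[0.4761·0.0000 + 0.5239·43.0469] = 20.8174
Node u (S = 195.8): V_u = e^(−0.08)·[0.4761·0.0000 + 0.5239·0.0000] = 0.0000
Node d (S = 101.2): V_d = e^(−0.08)·[0.4761·0.0000 + 0.5239·20.8174] = 10.0673
Node 0 (S = 135): V_0 = e^(−0.08)·[0.4761·0.0000 + 0.5239·10.0673] = 4.8685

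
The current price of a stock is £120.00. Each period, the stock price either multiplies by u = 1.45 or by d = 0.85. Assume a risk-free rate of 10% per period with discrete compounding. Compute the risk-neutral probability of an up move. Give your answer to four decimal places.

p = 0.4167

Risk-neutral probability p = (1 + 0.1 − 0.85)/(1.45 − 0.85) = 0.2500/0.6000 = 0.4167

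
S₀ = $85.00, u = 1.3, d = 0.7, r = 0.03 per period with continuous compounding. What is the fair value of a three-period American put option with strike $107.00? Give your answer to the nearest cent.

Risk-neutral probability p = (e^0.03 − 0.7)/(1.3 − 0.7) = 0.3305/0.6000 = 0.5508
Terminal stock prices: S_uuu = 186.7, S_uud = 100.6, S_udd = 54.14, S_ddd = 29.15
Terminal payoffs (K − S): max(-79.75, 0) = 0, max(6.445, 0) = 6.445, max(52.86, 0) = 52.86, max(77.84, 0) = 77.84
Node uu (S = 143.7): continuation = e^(−0.03)·[0.5508·0.0000 + 0.4492·6.4450] = 2.8098; exercise value = 0.0000 ≤ continuation, so V_uu = 2.8098
Node ud (S = 77.35): continuation = e^(−0.03)·[0.5508·6.4450 + 0.4492·52.8550] = 26.4877; exercise value = 29.6500 > continuation, so V_ud = 29.6500 (exercise)
Node dd (S = 41.65): continuation = e^(−0.03)·[0.5508·52.8550 + 0.4492·77.8450] = 62.1877; exercise value = 65.3500 > continuation, so V_dd = 65.3500 (exercise)
Node u (S = 110.5): continuation = e^(−0.03)·[0.5508·2.8098 + 0.4492·29.6500] = 14.4282; exercise value = 0.0000 ≤ continuation, so V_u = 14.4282
Node d (S = 59.5): continuation = e^(−0.03)·[0.5508·29.6500 + 0.4492·65.3500] = 44.3377; exercise value = 47.5000 > continuation, so V_d = 47.5000 (exercise)
Node 0 (S = 85): continuation = e^(−0.03)·[0.5508·14.4282 + 0.4492·47.5000] = 28.4199; exercise value = 22.0000 ≤ continuation, so V_0 = 28.4199

$28.42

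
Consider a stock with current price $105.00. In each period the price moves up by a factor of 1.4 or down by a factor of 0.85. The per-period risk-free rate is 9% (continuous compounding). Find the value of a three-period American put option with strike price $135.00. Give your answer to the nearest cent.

$30.00

Risk-neutral probability p = (e^0.09 − 0.85)/(1.4 − 0.85) = 0.2442/0.5500 = 0.4440
Terminal stock prices: S_uuu = 288.1, S_uud = 174.9, S_udd = 106.2, S_ddd = 64.48
Terminal payoffs (K − S): max(-153.1, 0) = 0, max(-39.93, 0) = 0, max(28.79, 0) = 28.79, max(70.52, 0) = 70.52
Node uu (S = 205.8): continuation = e^(−0.09)·[0.4440·0.0000 + 0.5560·0.0000] = 0.0000; exercise value = 0.0000 ≤ continuation, so V_uu = 0.0000
Node ud (S = 125): continuation = e^(−0.09)·[0.4440·0.0000 + 0.5560·28.7925] = 14.6320; exercise value = 10.0500 ≤ continuation, so V_ud = 14.6320
Node dd (S = 75.86): continuation = e^(−0.09)·[0.4440·28.7925 + 0.5560·70.5169] = 47.5182; exercise value = 59.1375 > continuation, so V_dd = 59.1375 (exercise)
Node u (S = 147): continuation = e^(−0.09)·[0.4440·0.0000 + 0.5560·14.6320] = 7.4358; exercise value = 0.0000 ≤ continuation, so V_u = 7.4358
Node d (S = 89.25): continuation = e^(−0.09)·[0.4440·14.6320 + 0.5560·59.1375] = 35.9898; exercise value = 45.7500 > continuation, so V_d = 45.7500 (exercise)
Node 0 (S = 105): continuation = e^(−0.09)·[0.4440·7.4358 + 0.5560·45.7500] = 26.2667; exercise value = 30.0000 > continuation, so V_0 = 30.0000 (exercise)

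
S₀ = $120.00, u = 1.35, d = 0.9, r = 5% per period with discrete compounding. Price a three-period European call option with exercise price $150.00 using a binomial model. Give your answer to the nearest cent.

$13.64

Risk-neutral probability p = (1 + 0.05 − 0.9)/(1.35 − 0.9) = 0.1500/0.4500 = 0.3333
Terminal stock prices: S_uuu = 295.2, S_uud = 196.8, S_udd = 131.2, S_ddd = 87.48
Terminal payoffs (S − K): max(145.2, 0) = 145.2, max(46.83, 0) = 46.83, max(-18.78, 0) = 0, max(-62.52, 0) = 0
Node uu (S = 218.7): V_uu = 1/1.05·[0.3333·145.2450 + 0.6667·46.8300] = 75.8429
Node ud (S = 145.8): V_ud = 1/1.05·[0.3333·46.8300 + 0.6667·0.0000] = 14.8667
Node dd (S = 97.2): V_dd = 1/1.05·[0.3333·0.0000 + 0.6667·0.0000] = 0.0000
Node u (S = 162): V_u = 1/1.05·[0.3333·75.8429 + 0.6667·14.8667] = 33.5163
Node d (S = 108): V_d = 1/1.05·[0.3333·14.8667 + 0.6667·0.0000] = 4.7196
Node 0 (S = 120): V_0 = 1/1.05·[0.3333·33.5163 + 0.6667·4.7196] = 13.6366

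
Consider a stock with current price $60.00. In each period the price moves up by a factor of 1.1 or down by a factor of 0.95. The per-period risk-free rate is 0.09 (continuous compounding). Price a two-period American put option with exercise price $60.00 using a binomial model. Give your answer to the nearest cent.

Risk-neutral probability p = (e^0.09 − 0.95)/(1.1 − 0.95) = 0.1442/0.1500 = 0.9612
Terminal stock prices: S_uu = 72.6, S_ud = 62.7, S_dd = 54.15
Terminal payoffs (K − S): max(-12.6, 0) = 0, max(-2.7, 0) = 0, max(5.85, 0) = 5.85
Node u (S = 66): continuation = e^(−0.09)·[0.9612·0.0000 + 0.0388·0.0000] = 0.0000; exercise value = 0.0000 ≤ continuation, so V_u = 0.0000
Node d (S = 57): continuation = e^(−0.09)·[0.9612·0.0000 + 0.0388·5.8500] = 0.2076; exercise value = 3.0000 > continuation, so V_d = 3.0000 (exercise)
Node 0 (S = 60): continuation = e^(−0.09)·[0.9612·0.0000 + 0.0388·3.0000] = 0.1065; exercise value = 0.0000 ≤ continuation, so V_0 = 0.1065

$0.11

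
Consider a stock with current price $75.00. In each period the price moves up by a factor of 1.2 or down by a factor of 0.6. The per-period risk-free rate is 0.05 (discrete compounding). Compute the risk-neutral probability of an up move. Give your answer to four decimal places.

Risk-neutral probability p = (1 + 0.05 − 0.6)/(1.2 − 0.6) = 0.4500/0.6000 = 0.7500

p = 0.7500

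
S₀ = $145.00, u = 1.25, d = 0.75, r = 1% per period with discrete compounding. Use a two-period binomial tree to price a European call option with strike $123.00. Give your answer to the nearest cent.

Risk-neutral probability p = (1 + 0.01 − 0.75)/(1.25 − 0.75) = 0.2600/0.5000 = 0.5200
Terminal stock prices: S_uu = 226.6, S_ud = 135.9, S_dd = 81.56
Terminal payoffs (S − K): max(103.6, 0) = 103.6, max(12.94, 0) = 12.94, max(-41.44, 0) = 0
Node u (S = 181.2): V_u = 1/1.01·[0.5200·103.5625 + 0.4800·12.9375] = 59.4678
Node d (S = 108.8): V_d = 1/1.01·[0.5200·12.9375 + 0.4800·0.0000] = 6.6609
Node 0 (S = 145): V_0 = 1/1.01·[0.5200·59.4678 + 0.4800·6.6609] = 33.7827

$33.78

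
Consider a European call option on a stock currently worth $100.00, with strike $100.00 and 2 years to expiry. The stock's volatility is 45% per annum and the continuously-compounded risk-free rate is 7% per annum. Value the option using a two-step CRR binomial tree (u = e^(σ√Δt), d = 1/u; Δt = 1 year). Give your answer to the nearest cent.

CRR parameters: u = e^(σ√Δt) = e^(0.45·√1) = 1.5683, d = 1/u = 0.6376
Per-period rate: rΔt = 0.07·1 = 0.07, so R = e^0.07 = 1.0725
Risk-neutral probability p = (e^0.07 − 0.6376)/(1.5683 − 0.6376) = 0.4349/0.9307 = 0.4673
Terminal stock prices: S_uu = 246, S_ud = 100, S_dd = 40.66
Terminal payoffs (S − K): max(146, 0) = 146, max(0, 0) = 0, max(-59.34, 0) = 0
Node u (S = 156.8): V_u = e^(−0.07)·[0.4673·145.9603 + 0.5327·0.0000] = 63.5918
Node d (S = 63.76): V_d = e^(−0.07)·[0.4673·0.0000 + 0.5327·0.0000] = 0.0000
Node 0 (S = 100): V_0 = e^(−0.07)·[0.4673·63.5918 + 0.5327·0.0000] = 27.7056

$27.71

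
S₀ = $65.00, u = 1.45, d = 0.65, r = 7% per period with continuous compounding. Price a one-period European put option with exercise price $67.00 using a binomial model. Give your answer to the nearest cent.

$10.89

Risk-neutral probability p = (e^0.07 − 0.65)/(1.45 − 0.65) = 0.4225/0.8000 = 0.5281
Terminal stock prices: S_u = 94.25, S_d = 42.25
Terminal payoffs (K − S): max(-27.25, 0) = 0, max(24.75, 0) = 24.75
Node 0 (S = 65): V_0 = e^(−0.07)·[0.5281·0.0000 + 0.4719·24.7500] = 10.8891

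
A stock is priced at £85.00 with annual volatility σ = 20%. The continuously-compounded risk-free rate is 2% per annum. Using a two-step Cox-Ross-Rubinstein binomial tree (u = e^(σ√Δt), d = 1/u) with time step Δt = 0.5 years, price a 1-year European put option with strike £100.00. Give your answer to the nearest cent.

CRR parameters: u = e^(σ√Δt) = e^(0.2·√0.5) = 1.1519, d = 1/u = 0.8681
Per-period rate: rΔt = 0.02·0.5 = 0.01, so R = e^0.01 = 1.0101
Risk-neutral probability p = (e^0.01 − 0.8681)/(1.1519 − 0.8681) = 0.1419/0.2838 = 0.5001
Terminal stock prices: S_uu = 112.8, S_ud = 85, S_dd = 64.06
Terminal payoffs (K − S): max(-12.79, 0) = 0, max(15, 0) = 15, max(35.94, 0) = 35.94
Node u (S = 97.91): V_u = e^(−0.01)·[0.5001·0.0000 + 0.4999·15.0000] = 7.4236
Node d (S = 73.79): V_d = e^(−0.01)·[0.5001·15.0000 + 0.4999·35.9407] = 25.2145
Node 0 (S = 85): V_0 = e^(−0.01)·[0.5001·7.4236 + 0.4999·25.2145] = 16.1546

£16.15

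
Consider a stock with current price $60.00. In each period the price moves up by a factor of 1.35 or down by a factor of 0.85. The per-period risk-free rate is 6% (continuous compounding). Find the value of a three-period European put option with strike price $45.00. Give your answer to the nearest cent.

$1.30

Risk-neutral probability p = (e^0.06 − 0.85)/(1.35 − 0.85) = 0.2118/0.5000 = 0.4237
Terminal stock prices: S_uuu = 147.6, S_uud = 92.95, S_udd = 58.52, S_ddd = 36.85
Terminal payoffs (K − S): max(-102.6, 0) = 0, max(-47.95, 0) = 0, max(-13.52, 0) = 0, max(8.153, 0) = 8.153
Node uu (S = 109.4): V_uu = e^(−0.06)·[0.4237·0.0000 + 0.5763·0.0000] = 0.0000
Node ud (S = 68.85): V_ud = e^(−0.06)·[0.4237·0.0000 + 0.5763·0.0000] = 0.0000
Node dd (S = 43.35): V_dd = e^(−0.06)·[0.4237·0.0000 + 0.5763·8.1525] = 4.4249
Node u (S = 81): V_u = e^(−0.06)·[0.4237·0.0000 + 0.5763·0.0000] = 0.0000
Node d (S = 51): V_d = e^(−0.06)·[0.4237·0.0000 + 0.5763·4.4249] = 2.4017
Node 0 (S = 60): V_0 = e^(−0.06)·[0.4237·0.0000 + 0.5763·2.4017] = 1.3035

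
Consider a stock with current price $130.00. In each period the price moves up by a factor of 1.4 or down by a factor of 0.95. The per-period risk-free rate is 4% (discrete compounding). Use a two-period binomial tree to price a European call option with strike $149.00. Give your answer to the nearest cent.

Risk-neutral probability p = (1 + 0.04 − 0.95)/(1.4 − 0.95) = 0.0900/0.4500 = 0.2000
Terminal stock prices: S_uu = 254.8, S_ud = 172.9, S_dd = 117.3
Terminal payoffs (S − K): max(105.8, 0) = 105.8, max(23.9, 0) = 23.9, max(-31.67, 0) = 0
Node u (S = 182): V_u = 1/1.04·[0.2000·105.8000 + 0.8000·23.9000] = 38.7308
Node d (S = 123.5): V_d = 1/1.04·[0.2000·23.9000 + 0.8000·0.0000] = 4.5962
Node 0 (S = 130): V_0 = 1/1.04·[0.2000·38.7308 + 0.8000·4.5962] = 10.9837

$10.98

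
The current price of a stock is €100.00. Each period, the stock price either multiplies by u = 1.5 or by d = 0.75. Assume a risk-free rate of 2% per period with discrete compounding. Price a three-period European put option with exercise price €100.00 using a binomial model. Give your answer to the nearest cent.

Risk-neutral probability p = (1 + 0.02 − 0.75)/(1.5 − 0.75) = 0.2700/0.7500 = 0.3600
Terminal stock prices: S_uuu = 337.5, S_uud = 168.8, S_udd = 84.38, S_ddd = 42.19
Terminal payoffs (K − S): max(-237.5, 0) = 0, max(-68.75, 0) = 0, max(15.62, 0) = 15.62, max(57.81, 0) = 57.81
Node uu (S = 225): V_uu = 1/1.02·[0.3600·0.0000 + 0.6400·0.0000] = 0.0000
Node ud (S = 112.5): V_ud = 1/1.02·[0.3600·0.0000 + 0.6400·15.6250] = 9.8039
Node dd (S = 56.25): V_dd = 1/1.02·[0.3600·15.6250 + 0.6400·57.8125] = 41.7892
Node u (S = 150): V_u = 1/1.02·[0.3600·0.0000 + 0.6400·9.8039] = 6.1515
Node d (S = 75): V_d = 1/1.02·[0.3600·9.8039 + 0.6400·41.7892] = 29.6809
Node 0 (S = 100): V_0 = 1/1.02·[0.3600·6.1515 + 0.6400·29.6809] = 20.7944

€20.79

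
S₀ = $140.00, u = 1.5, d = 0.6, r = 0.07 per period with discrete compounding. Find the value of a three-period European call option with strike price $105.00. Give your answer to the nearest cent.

Risk-neutral probability p = (1 + 0.07 − 0.6)/(1.5 − 0.6) = 0.4700/0.9000 = 0.5222
Terminal stock prices: S_uuu = 472.5, S_uud = 189, S_udd = 75.6, S_ddd = 30.24
Terminal payoffs (S − K): max(367.5, 0) = 367.5, max(84, 0) = 84, max(-29.4, 0) = 0, max(-74.76, 0) = 0
Node uu (S = 315): V_uu = 1/1.07·[0.5222·367.5000 + 0.4778·84.0000] = 216.8692
Node ud (S = 126): V_ud = 1/1.07·[0.5222·84.0000 + 0.4778·0.0000] = 40.9969
Node dd (S = 50.4): V_dd = 1/1.07·[0.5222·0.0000 + 0.4778·0.0000] = 0.0000
Node u (S = 210): V_u = 1/1.07·[0.5222·216.8692 + 0.4778·40.9969] = 124.1507
Node d (S = 84): V_d = 1/1.07·[0.5222·40.9969 + 0.4778·0.0000] = 20.0089
Node 0 (S = 140): V_0 = 1/1.07·[0.5222·124.1507 + 0.4778·20.0089] = 69.5272

$69.53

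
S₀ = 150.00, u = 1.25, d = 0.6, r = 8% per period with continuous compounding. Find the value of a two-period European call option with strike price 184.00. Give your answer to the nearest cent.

Risk-neutral probability p = (e^0.08 − 0.6)/(1.25 − 0.6) = 0.4833/0.6500 = 0.7435
Terminal stock prices: S_uu = 234.4, S_ud = 112.5, S_dd = 54
Terminal payoffs (S − K): max(50.38, 0) = 50.38, max(-71.5, 0) = 0, max(-130, 0) = 0
Node u (S = 187.5): V_u = e^(−0.08)·[0.7435·50.3750 + 0.2565·0.0000] = 34.5751
Node d (S = 90): V_d = e^(−0.08)·[0.7435·0.0000 + 0.2565·0.0000] = 0.0000
Node 0 (S = 150): V_0 = e^(−0.08)·[0.7435·34.5751 + 0.2565·0.0000] = 23.7308

23.73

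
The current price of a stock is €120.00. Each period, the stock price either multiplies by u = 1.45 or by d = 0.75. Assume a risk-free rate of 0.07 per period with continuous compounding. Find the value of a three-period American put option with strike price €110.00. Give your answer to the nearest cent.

Risk-neutral probability p = (e^0.07 − 0.75)/(1.45 − 0.75) = 0.3225/0.7000 = 0.4607
Terminal stock prices: S_uuu = 365.8, S_uud = 189.2, S_udd = 97.88, S_ddd = 50.62
Terminal payoffs (K − S): max(-255.8, 0) = 0, max(-79.23, 0) = 0, max(12.12, 0) = 12.12, max(59.38, 0) = 59.38
Node uu (S = 252.3): continuation = e^(−0.07)·[0.4607·0.0000 + 0.5393·0.0000] = 0.0000; exercise value = 0.0000 ≤ continuation, so V_uu = 0.0000
Node ud (S = 130.5): continuation = e^(−0.07)·[0.4607·0.0000 + 0.5393·12.1250] = 6.0966; exercise value = 0.0000 ≤ continuation, so V_ud = 6.0966
Node dd (S = 67.5): continuation = e^(−0.07)·[0.4607·12.1250 + 0.5393·59.3750] = 35.0633; exercise value = 42.5000 > continuation, so V_dd = 42.5000 (exercise)
Node u (S = 174): continuation = e^(−0.07)·[0.4607·0.0000 + 0.5393·6.0966] = 3.0655; exercise value = 0.0000 ≤ continuation, so V_u = 3.0655
Node d (S = 90): continuation = e^(−0.07)·[0.4607·6.0966 + 0.5393·42.5000] = 23.9887; exercise value = 20.0000 ≤ continuation, so V_d = 23.9887
Node 0 (S = 120): continuation = e^(−0.07)·[0.4607·3.0655 + 0.5393·23.9887] = 13.3787; exercise value = 0.0000 ≤ continuation, so V_0 = 13.3787

€13.38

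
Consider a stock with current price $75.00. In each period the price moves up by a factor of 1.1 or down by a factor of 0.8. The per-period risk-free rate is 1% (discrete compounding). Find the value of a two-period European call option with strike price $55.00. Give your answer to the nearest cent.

Risk-neutral probability p = (1 + 0.01 − 0.8)/(1.1 − 0.8) = 0.2100/0.3000 = 0.7000
Terminal stock prices: S_uu = 90.75, S_ud = 66, S_dd = 48
Terminal payoffs (S − K): max(35.75, 0) = 35.75, max(11, 0) = 11, max(-7, 0) = 0
Node u (S = 82.5): V_u = 1/1.01·[0.7000·35.7500 + 0.3000·11.0000] = 28.0446
Node d (S = 60): V_d = 1/1.01·[0.7000·11.0000 + 0.3000·0.0000] = 7.6238
Node 0 (S = 75): V_0 = 1/1.01·[0.7000·28.0446 + 0.3000·7.6238] = 21.7013

$21.70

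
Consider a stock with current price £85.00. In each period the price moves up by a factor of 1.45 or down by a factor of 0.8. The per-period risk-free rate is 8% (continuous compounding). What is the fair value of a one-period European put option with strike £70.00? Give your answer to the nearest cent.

Risk-neutral probability p = (e^0.08 − 0.8)/(1.45 − 0.8) = 0.2833/0.6500 = 0.4358
Terminal stock prices: S_u = 123.2, S_d = 68
Terminal payoffs (K − S): max(-53.25, 0) = 0, max(2, 0) = 2
Node 0 (S = 85): V_0 = e^(−0.08)·[0.4358·0.0000 + 0.5642·2.0000] = 1.0416

£1.04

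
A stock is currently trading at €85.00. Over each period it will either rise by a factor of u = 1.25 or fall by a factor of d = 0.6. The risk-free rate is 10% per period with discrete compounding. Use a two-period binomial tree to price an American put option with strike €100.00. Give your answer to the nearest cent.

Risk-neutral probability p = (1 + 0.1 − 0.6)/(1.25 − 0.6) = 0.5000/0.6500 = 0.7692
Terminal stock prices: S_uu = 132.8, S_ud = 63.75, S_dd = 30.6
Terminal payoffs (K − S): max(-32.81, 0) = 0, max(36.25, 0) = 36.25, max(69.4, 0) = 69.4
Node u (S = 106.2): continuation = 1/1.1·[0.7692·0.0000 + 0.2308·36.2500] = 7.6049; exercise value = 0.0000 ≤ continuation, so V_u = 7.6049
Node d (S = 51): continuation = 1/1.1·[0.7692·36.2500 + 0.2308·69.4000] = 39.9091; exercise value = 49.0000 > continuation, so V_d = 49.0000 (exercise)
Node 0 (S = 85): continuation = 1/1.1·[0.7692·7.6049 + 0.2308·49.0000] = 15.5978; exercise value = 15.0000 ≤ continuation, so V_0 = 15.5978

€15.60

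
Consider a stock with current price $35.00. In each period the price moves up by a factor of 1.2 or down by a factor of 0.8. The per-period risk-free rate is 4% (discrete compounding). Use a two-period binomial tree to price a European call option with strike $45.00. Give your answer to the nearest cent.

Risk-neutral probability p = (1 + 0.04 − 0.8)/(1.2 − 0.8) = 0.2400/0.4000 = 0.6000
Terminal stock prices: S_uu = 50.4, S_ud = 33.6, S_dd = 22.4
Terminal payoffs (S − K): max(5.4, 0) = 5.4, max(-11.4, 0) = 0, max(-22.6, 0) = 0
Node u (S = 42): V_u = 1/1.04·[0.6000·5.4000 + 0.4000·0.0000] = 3.1154
Node d (S = 28): V_d = 1/1.04·[0.6000·0.0000 + 0.4000·0.0000] = 0.0000
Node 0 (S = 35): V_0 = 1/1.04·[0.6000·3.1154 + 0.4000·0.0000] = 1.7973

$1.80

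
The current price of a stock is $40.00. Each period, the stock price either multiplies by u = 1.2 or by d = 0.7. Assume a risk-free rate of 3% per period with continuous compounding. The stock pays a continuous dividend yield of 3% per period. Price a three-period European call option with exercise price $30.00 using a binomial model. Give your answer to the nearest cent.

Per-period risk-free factor R = e^0.03 = 1.0305; dividend-adjusted growth = e^(0.03−0.03) = 1.0000.
Risk-neutral probability p = (1.0000 − 0.7)/(1.2 − 0.7) = 0.3000/0.5000 = 0.6000
Terminal stock prices: S_uuu = 69.12, S_uud = 40.32, S_udd = 23.52, S_ddd = 13.72
Terminal payoffs (S − K): max(39.12, 0) = 39.12, max(10.32, 0) = 10.32, max(-6.48, 0) = 0, max(-16.28, 0) = 0
Node uu (S = 57.6): V_uu = e^(−0.03)·[0.6000·39.1200 + 0.4000·10.3200] = 26.7843
Node ud (S = 33.6): V_ud = e^(−0.03)·[0.6000·10.3200 + 0.4000·0.0000] = 6.0090
Node dd (S = 19.6): V_dd = e^(−0.03)·[0.6000·0.0000 + 0.4000·0.0000] = 0.0000
Node u (S = 48): V_u = e^(−0.03)·[0.6000·26.7843 + 0.4000·6.0090] = 17.9282
Node d (S = 28): V_d = e^(−0.03)·[0.6000·6.0090 + 0.4000·0.0000] = 3.4988
Node 0 (S = 40): V_0 = e^(−0.03)·[0.6000·17.9282 + 0.4000·3.4988] = 11.7972

$11.80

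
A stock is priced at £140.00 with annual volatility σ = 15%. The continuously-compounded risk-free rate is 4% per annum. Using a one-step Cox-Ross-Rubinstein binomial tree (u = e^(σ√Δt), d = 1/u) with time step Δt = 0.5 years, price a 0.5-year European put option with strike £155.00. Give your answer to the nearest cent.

CRR parameters: u = e^(σ√Δt) = e^(0.15·√0.5) = 1.1119, d = 1/u = 0.8994
Per-period rate: rΔt = 0.04·0.5 = 0.02, so R = e^0.02 = 1.0202
Risk-neutral probability p = (e^0.02 − 0.8994)/(1.1119 − 0.8994) = 0.1208/0.2125 = 0.5686
Terminal stock prices: S_u = 155.7, S_d = 125.9
Terminal payoffs (K − S): max(-0.6653, 0) = 0, max(29.09, 0) = 29.09
Node 0 (S = 140): V_0 = e^(−0.02)·[0.5686·0.0000 + 0.4314·29.0889] = 12.3016

£12.30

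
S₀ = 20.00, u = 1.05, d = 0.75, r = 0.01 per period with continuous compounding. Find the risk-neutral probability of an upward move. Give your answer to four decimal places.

Risk-neutral probability p = (e^0.01 − 0.75)/(1.05 − 0.75) = 0.2601/0.3000 = 0.8668

p = 0.8668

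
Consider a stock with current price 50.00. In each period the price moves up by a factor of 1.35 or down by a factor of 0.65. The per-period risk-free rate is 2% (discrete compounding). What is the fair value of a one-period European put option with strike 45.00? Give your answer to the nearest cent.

5.78

Risk-neutral probability p = (1 + 0.02 − 0.65)/(1.35 − 0.65) = 0.3700/0.7000 = 0.5286
Terminal stock prices: S_u = 67.5, S_d = 32.5
Terminal payoffs (K − S): max(-22.5, 0) = 0, max(12.5, 0) = 12.5
Node 0 (S = 50): V_0 = 1/1.02·[0.5286·0.0000 + 0.4714·12.5000] = 5.7773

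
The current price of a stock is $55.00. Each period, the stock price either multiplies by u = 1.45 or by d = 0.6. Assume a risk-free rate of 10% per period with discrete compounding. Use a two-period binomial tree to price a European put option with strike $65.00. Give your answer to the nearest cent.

Risk-neutral probability p = (1 + 0.1 − 0.6)/(1.45 − 0.6) = 0.5000/0.8500 = 0.5882
Terminal stock prices: S_uu = 115.6, S_ud = 47.85, S_dd = 19.8
Terminal payoffs (K − S): max(-50.64, 0) = 0, max(17.15, 0) = 17.15, max(45.2, 0) = 45.2
Node u (S = 79.75): V_u = 1/1.1·[0.5882·0.0000 + 0.4118·17.1500] = 6.4198
Node d (S = 33): V_d = 1/1.1·[0.5882·17.1500 + 0.4118·45.2000] = 26.0909
Node 0 (S = 55): V_0 = 1/1.1·[0.5882·6.4198 + 0.4118·26.0909] = 13.1997

$13.20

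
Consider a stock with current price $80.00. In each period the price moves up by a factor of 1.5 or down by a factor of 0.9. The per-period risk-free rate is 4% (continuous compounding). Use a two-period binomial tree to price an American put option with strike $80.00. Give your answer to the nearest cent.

Risk-neutral probability p = (e^0.04 − 0.9)/(1.5 − 0.9) = 0.1408/0.6000 = 0.2347
Terminal stock prices: S_uu = 180, S_ud = 108, S_dd = 64.8
Terminal payoffs (K − S): max(-100, 0) = 0, max(-28, 0) = 0, max(15.2, 0) = 15.2
Node u (S = 120): continuation = e^(−0.04)·[0.2347·0.0000 + 0.7653·0.0000] = 0.0000; exercise value = 0.0000 ≤ continuation, so V_u = 0.0000
Node d (S = 72): continuation = e^(−0.04)·[0.2347·0.0000 + 0.7653·15.2000] = 11.1767; exercise value = 8.0000 ≤ continuation, so V_d = 11.1767
Node 0 (S = 80): continuation = e^(−0.04)·[0.2347·0.0000 + 0.7653·11.1767] = 8.2183; exercise value = 0.0000 ≤ continuation, so V_0 = 8.2183

$8.22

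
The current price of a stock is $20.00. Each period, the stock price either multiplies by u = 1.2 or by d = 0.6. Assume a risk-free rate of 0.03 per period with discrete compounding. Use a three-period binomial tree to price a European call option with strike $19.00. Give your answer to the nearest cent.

$5.24

Risk-neutral probability p = (1 + 0.03 − 0.6)/(1.2 − 0.6) = 0.4300/0.6000 = 0.7167
Terminal stock prices: S_uuu = 34.56, S_uud = 17.28, S_udd = 8.64, S_ddd = 4.32
Terminal payoffs (S − K): max(15.56, 0) = 15.56, max(-1.72, 0) = 0, max(-10.36, 0) = 0, max(-14.68, 0) = 0
Node uu (S = 28.8): V_uu = 1/1.03·[0.7167·15.5600 + 0.2833·0.0000] = 10.8265
Node ud (S = 14.4): V_ud = 1/1.03·[0.7167·0.0000 + 0.2833·0.0000] = 0.0000
Node dd (S = 7.2): V_dd = 1/1.03·[0.7167·0.0000 + 0.2833·0.0000] = 0.0000
Node u (S = 24): V_u = 1/1.03·[0.7167·10.8265 + 0.2833·0.0000] = 7.5330
Node d (S = 12): V_d = 1/1.03·[0.7167·0.0000 + 0.2833·0.0000] = 0.0000
Node 0 (S = 20): V_0 = 1/1.03·[0.7167·7.5330 + 0.2833·0.0000] = 5.2414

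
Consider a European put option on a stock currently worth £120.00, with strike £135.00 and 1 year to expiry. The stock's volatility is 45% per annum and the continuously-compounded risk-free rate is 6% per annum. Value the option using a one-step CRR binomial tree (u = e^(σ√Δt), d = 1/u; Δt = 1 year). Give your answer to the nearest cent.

£29.97

CRR parameters: u = e^(σ√Δt) = e^(0.45·√1) = 1.5683, d = 1/u = 0.6376
Per-period rate: rΔt = 0.06·1 = 0.06, so R = e^0.06 = 1.0618
Risk-neutral probability p = (e^0.06 − 0.6376)/(1.5683 − 0.6376) = 0.4242/0.9307 = 0.4558
Terminal stock prices: S_u = 188.2, S_d = 76.52
Terminal payoffs (K − S): max(-53.2, 0) = 0, max(58.48, 0) = 58.48
Node 0 (S = 120): V_0 = e^(−0.06)·[0.4558·0.0000 + 0.5442·58.4846] = 29.9737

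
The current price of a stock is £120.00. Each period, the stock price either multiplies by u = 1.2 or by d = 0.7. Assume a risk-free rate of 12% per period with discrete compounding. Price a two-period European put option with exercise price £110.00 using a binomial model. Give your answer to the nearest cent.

£3.02

Risk-neutral probability p = (1 + 0.12 − 0.7)/(1.2 − 0.7) = 0.4200/0.5000 = 0.8400
Terminal stock prices: S_uu = 172.8, S_ud = 100.8, S_dd = 58.8
Terminal payoffs (K − S): max(-62.8, 0) = 0, max(9.2, 0) = 9.2, max(51.2, 0) = 51.2
Node u (S = 144): V_u = 1/1.12·[0.8400·0.0000 + 0.1600·9.2000] = 1.3143
Node d (S = 84): V_d = 1/1.12·[0.8400·9.2000 + 0.1600·51.2000] = 14.2143
Node 0 (S = 120): V_0 = 1/1.12·[0.8400·1.3143 + 0.1600·14.2143] = 3.0163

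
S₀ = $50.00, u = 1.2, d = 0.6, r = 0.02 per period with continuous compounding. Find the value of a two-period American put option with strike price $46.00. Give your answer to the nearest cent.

$6.72

Risk-neutral probability p = (e^0.02 − 0.6)/(1.2 − 0.6) = 0.4202/0.6000 = 0.7003
Terminal stock prices: S_uu = 72, S_ud = 36, S_dd = 18
Terminal payoffs (K − S): max(-26, 0) = 0, max(10, 0) = 10, max(28, 0) = 28
Node u (S = 60): continuation = e^(−0.02)·[0.7003·0.0000 + 0.2997·10.0000] = 2.9373; exercise value = 0.0000 ≤ continuation, so V_u = 2.9373
Node d (S = 30): continuation = e^(−0.02)·[0.7003·10.0000 + 0.2997·28.0000] = 15.0891; exercise value = 16.0000 > continuation, so V_d = 16.0000 (exercise)
Node 0 (S = 50): continuation = e^(−0.02)·[0.7003·2.9373 + 0.2997·16.0000] = 6.7161; exercise value = 0.0000 ≤ continuation, so V_0 = 6.7161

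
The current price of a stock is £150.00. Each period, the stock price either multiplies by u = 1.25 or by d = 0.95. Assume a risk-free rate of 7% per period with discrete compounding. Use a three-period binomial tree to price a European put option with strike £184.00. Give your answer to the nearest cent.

Risk-neutral probability p = (1 + 0.07 − 0.95)/(1.25 − 0.95) = 0.1200/0.3000 = 0.4000
Terminal stock prices: S_uuu = 293, S_uud = 222.7, S_udd = 169.2, S_ddd = 128.6
Terminal payoffs (K − S): max(-109, 0) = 0, max(-38.66, 0) = 0, max(14.78, 0) = 14.78, max(55.39, 0) = 55.39
Node uu (S = 234.4): V_uu = 1/1.07·[0.4000·0.0000 + 0.6000·0.0000] = 0.0000
Node ud (S = 178.1): V_ud = 1/1.07·[0.4000·0.0000 + 0.6000·14.7812] = 8.2886
Node dd (S = 135.4): V_dd = 1/1.07·[0.4000·14.7812 + 0.6000·55.3938] = 36.5876
Node u (S = 187.5): V_u = 1/1.07·[0.4000·0.0000 + 0.6000·8.2886] = 4.6478
Node d (S = 142.5): V_d = 1/1.07·[0.4000·8.2886 + 0.6000·36.5876] = 23.6149
Node 0 (S = 150): V_0 = 1/1.07·[0.4000·4.6478 + 0.6000·23.6149] = 14.9795

£14.98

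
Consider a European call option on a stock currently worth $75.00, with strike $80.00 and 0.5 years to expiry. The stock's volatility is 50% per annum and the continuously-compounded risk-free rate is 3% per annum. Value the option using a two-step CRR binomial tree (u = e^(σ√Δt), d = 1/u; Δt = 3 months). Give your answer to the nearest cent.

CRR parameters: u = e^(σ√Δt) = e^(0.5·√0.25) = 1.2840, d = 1/u = 0.7788
Per-period rate: rΔt = 0.03·0.25 = 0.0075, so R = e^0.0075 = 1.0075
Risk-neutral probability p = (e^0.0075 − 0.7788)/(1.2840 − 0.7788) = 0.2287/0.5052 = 0.4527
Terminal stock prices: S_uu = 123.7, S_ud = 75, S_dd = 45.49
Terminal payoffs (S − K): max(43.65, 0) = 43.65, max(-5, 0) = 0, max(-34.51, 0) = 0
Node u (S = 96.3): V_u = e^(−0.0075)·[0.4527·43.6541 + 0.5473·0.0000] = 19.6156
Node d (S = 58.41): V_d = e^(−0.0075)·[0.4527·0.0000 + 0.5473·0.0000] = 0.0000
Node 0 (S = 75): V_0 = e^(−0.0075)·[0.4527·19.6156 + 0.5473·0.0000] = 8.8141

$8.81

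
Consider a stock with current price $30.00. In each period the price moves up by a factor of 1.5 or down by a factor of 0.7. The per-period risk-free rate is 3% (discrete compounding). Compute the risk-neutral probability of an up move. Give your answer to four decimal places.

p = 0.4125

Risk-neutral probability p = (1 + 0.03 − 0.7)/(1.5 − 0.7) = 0.3300/0.8000 = 0.4125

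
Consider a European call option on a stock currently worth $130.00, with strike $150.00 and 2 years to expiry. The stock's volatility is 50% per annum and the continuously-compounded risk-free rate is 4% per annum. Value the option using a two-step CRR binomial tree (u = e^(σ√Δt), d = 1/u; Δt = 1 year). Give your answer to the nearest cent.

$32.60

CRR parameters: u = e^(σ√Δt) = e^(0.5·√1) = 1.6487, d = 1/u = 0.6065
Per-period rate: rΔt = 0.04·1 = 0.04, so R = e^0.04 = 1.0408
Risk-neutral probability p = (e^0.04 − 0.6065)/(1.6487 − 0.6065) = 0.4343/1.0422 = 0.4167
Terminal stock prices: S_uu = 353.4, S_ud = 130, S_dd = 47.82
Terminal payoffs (S − K): max(203.4, 0) = 203.4, max(-20, 0) = 0, max(-102.2, 0) = 0
Node u (S = 214.3): V_u = e^(−0.04)·[0.4167·203.3766 + 0.5833·0.0000] = 81.4239
Node d (S = 78.85): V_d = e^(−0.04)·[0.4167·0.0000 + 0.5833·0.0000] = 0.0000
Node 0 (S = 130): V_0 = e^(−0.04)·[0.4167·81.4239 + 0.5833·0.0000] = 32.5989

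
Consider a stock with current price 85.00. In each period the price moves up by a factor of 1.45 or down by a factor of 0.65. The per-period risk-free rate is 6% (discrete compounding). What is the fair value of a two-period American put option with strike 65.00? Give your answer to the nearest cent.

Risk-neutral probability p = (1 + 0.06 − 0.65)/(1.45 − 0.65) = 0.4100/0.8000 = 0.5125
Terminal stock prices: S_uu = 178.7, S_ud = 80.11, S_dd = 35.91
Terminal payoffs (K − S): max(-113.7, 0) = 0, max(-15.11, 0) = 0, max(29.09, 0) = 29.09
Node u (S = 123.2): continuation = 1/1.06·[0.5125·0.0000 + 0.4875·0.0000] = 0.0000; exercise value = 0.0000 ≤ continuation, so V_u = 0.0000
Node d (S = 55.25): continuation = 1/1.06·[0.5125·0.0000 + 0.4875·29.0875] = 13.3775; exercise value = 9.7500 ≤ continuation, so V_d = 13.3775
Node 0 (S = 85): continuation = 1/1.06·[0.5125·0.0000 + 0.4875·13.3775] = 6.1524; exercise value = 0.0000 ≤ continuation, so V_0 = 6.1524

6.15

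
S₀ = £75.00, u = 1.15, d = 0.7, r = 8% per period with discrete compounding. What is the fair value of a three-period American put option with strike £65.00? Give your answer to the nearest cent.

Risk-neutral probability p = (1 + 0.08 − 0.7)/(1.15 − 0.7) = 0.3800/0.4500 = 0.8444
Terminal stock prices: S_uuu = 114.1, S_uud = 69.43, S_udd = 42.26, S_ddd = 25.72
Terminal payoffs (K − S): max(-49.07, 0) = 0, max(-4.431, 0) = 0, max(22.74, 0) = 22.74, max(39.28, 0) = 39.28
Node uu (S = 99.19): continuation = 1/1.08·[0.8444·0.0000 + 0.1556·0.0000] = 0.0000; exercise value = 0.0000 ≤ continuation, so V_uu = 0.0000
Node ud (S = 60.37): continuation = 1/1.08·[0.8444·0.0000 + 0.1556·22.7375] = 3.2749; exercise value = 4.6250 > continuation, so V_ud = 4.6250 (exercise)
Node dd (S = 36.75): continuation = 1/1.08·[0.8444·22.7375 + 0.1556·39.2750] = 23.4352; exercise value = 28.2500 > continuation, so V_dd = 28.2500 (exercise)
Node u (S = 86.25): continuation = 1/1.08·[0.8444·0.0000 + 0.1556·4.6250] = 0.6662; exercise value = 0.0000 ≤ continuation, so V_u = 0.6662
Node d (S = 52.5): continuation = 1/1.08·[0.8444·4.6250 + 0.1556·28.2500] = 7.6852; exercise value = 12.5000 > continuation, so V_d = 12.5000 (exercise)
Node 0 (S = 75): continuation = 1/1.08·[0.8444·0.6662 + 0.1556·12.5000] = 2.3213; exercise value = 0.0000 ≤ continuation, so V_0 = 2.3213

£2.32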